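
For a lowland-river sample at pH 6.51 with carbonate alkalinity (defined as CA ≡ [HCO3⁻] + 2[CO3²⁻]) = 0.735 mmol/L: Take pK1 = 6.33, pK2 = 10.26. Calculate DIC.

CA = [HCO3⁻] + 2[CO3²⁻] = (α₁ + 2α₂)·DIC
At pH 6.51: [H⁺]/K1 = 10^-0.18 = 0.66069, K2/[H⁺] = 10^-3.75 = 0.00017783
α₁ = 1/(1 + 0.66069 + 0.00017783) = 1/1.6609 = 0.6021; α₂ = α₁·K2/[H⁺] = 0.0001071
α₁ + 2α₂ = 0.6023
DIC = CA / (α₁ + 2α₂) = 0.735 / 0.6023 = 1.22 mmol/L

DIC = 1.22 mmol/L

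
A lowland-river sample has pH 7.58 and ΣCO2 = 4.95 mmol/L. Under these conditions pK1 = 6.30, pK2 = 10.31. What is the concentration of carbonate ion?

[CO3²⁻] = 8.74 μmol/L

α₂ = 1 / (1 + [H⁺]/K2 + [H⁺]²/(K1K2)) = 1 / (1 + 10^+2.73 + 10^+1.45)
   = 1 / (1 + 537.03 + 28.184) = 1/566.22 = 0.001766
[CO3²⁻] = α₂ × DIC = 0.001766 × 4.95 = 0.00874 mmol/L = 8.74 μmol/L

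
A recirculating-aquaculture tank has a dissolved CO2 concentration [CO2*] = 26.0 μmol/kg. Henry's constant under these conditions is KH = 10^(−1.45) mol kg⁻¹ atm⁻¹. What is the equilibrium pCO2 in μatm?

KH = 10^(−1.45) = 3.548×10^-2 mol kg⁻¹ atm⁻¹
pCO2 = [CO2*]/KH = 26.0×10^-6 / 3.548×10^-2 = 7.33×10^-4 atm = 733 μatm

pCO2 = 733 μatm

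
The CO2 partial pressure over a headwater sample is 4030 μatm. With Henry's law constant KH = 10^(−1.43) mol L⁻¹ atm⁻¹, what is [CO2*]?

[CO2*] = 150 μmol/L

KH = 10^(−1.43) = 3.715×10^-2 mol L⁻¹ atm⁻¹
[CO2*] = KH · pCO2 = 3.715×10^-2 × 4030×10^-6 atm = 1.50×10^-4 mol/L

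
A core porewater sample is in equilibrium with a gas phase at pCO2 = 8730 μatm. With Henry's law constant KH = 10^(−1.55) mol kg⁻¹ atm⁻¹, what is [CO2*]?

KH = 10^(−1.55) = 2.818×10^-2 mol kg⁻¹ atm⁻¹
[CO2*] = KH · pCO2 = 2.818×10^-2 × 8730×10^-6 atm = 2.46×10^-4 mol/kg

[CO2*] = 246 μmol/kg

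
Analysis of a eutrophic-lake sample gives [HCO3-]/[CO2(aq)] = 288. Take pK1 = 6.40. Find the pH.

pH = 8.86

From K1 = [H⁺][HCO3-]/[CO2(aq)]:  pH = pK1 + log₁₀([HCO3-]/[CO2(aq)])
log₁₀(288) = +2.459
pH = 6.40 + (+2.459) = 8.86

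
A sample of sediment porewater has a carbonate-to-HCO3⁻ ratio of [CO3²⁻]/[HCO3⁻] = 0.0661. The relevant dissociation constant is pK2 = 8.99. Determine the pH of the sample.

pH = 7.81

From K2 = [H⁺][CO3²⁻]/[HCO3⁻]:  pH = pK2 + log₁₀([CO3²⁻]/[HCO3⁻])
log₁₀(0.0661) = -1.180
pH = 8.99 + (-1.180) = 7.81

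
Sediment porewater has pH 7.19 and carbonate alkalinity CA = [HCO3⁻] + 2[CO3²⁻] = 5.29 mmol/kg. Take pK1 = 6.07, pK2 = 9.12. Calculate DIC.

CA = [HCO3⁻] + 2[CO3²⁻] = (α₁ + 2α₂)·DIC
At pH 7.19: [H⁺]/K1 = 10^-1.12 = 0.075858, K2/[H⁺] = 10^-1.93 = 0.011749
α₁ = 1/(1 + 0.075858 + 0.011749) = 1/1.0876 = 0.9194; α₂ = α₁·K2/[H⁺] = 0.01080
α₁ + 2α₂ = 0.9411
DIC = CA / (α₁ + 2α₂) = 5.29 / 0.9411 = 5.62 mmol/kg

DIC = 5.62 mmol/kg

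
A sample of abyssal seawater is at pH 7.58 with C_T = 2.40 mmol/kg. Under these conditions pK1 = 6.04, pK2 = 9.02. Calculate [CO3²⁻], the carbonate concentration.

α₂ = 1 / (1 + [H⁺]/K2 + [H⁺]²/(K1K2)) = 1 / (1 + 10^+1.44 + 10^-0.10)
   = 1 / (1 + 27.542 + 0.79433) = 1/29.337 = 0.03409
[CO3²⁻] = α₂ × DIC = 0.03409 × 2.40 = 0.0818 mmol/kg

[CO3²⁻] = 0.0818 mmol/kg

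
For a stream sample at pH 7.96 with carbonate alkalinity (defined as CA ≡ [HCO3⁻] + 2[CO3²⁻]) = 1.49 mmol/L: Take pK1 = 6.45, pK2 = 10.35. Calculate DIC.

CA = [HCO3⁻] + 2[CO3²⁻] = (α₁ + 2α₂)·DIC
At pH 7.96: [H⁺]/K1 = 10^-1.51 = 0.030903, K2/[H⁺] = 10^-2.39 = 0.0040738
α₁ = 1/(1 + 0.030903 + 0.0040738) = 1/1.0350 = 0.9662; α₂ = α₁·K2/[H⁺] = 0.003936
α₁ + 2α₂ = 0.9741
DIC = CA / (α₁ + 2α₂) = 1.49 / 0.9741 = 1.53 mmol/L

DIC = 1.53 mmol/L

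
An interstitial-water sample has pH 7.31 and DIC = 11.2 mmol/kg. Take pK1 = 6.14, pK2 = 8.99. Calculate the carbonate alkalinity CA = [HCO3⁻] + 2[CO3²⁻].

CA = 10.7 mmol/kg

CA = [HCO3⁻] + 2[CO3²⁻] = (α₁ + 2α₂)·DIC
At pH 7.31: [H⁺]/K1 = 10^-1.17 = 0.067608, K2/[H⁺] = 10^-1.68 = 0.020893
α₁ = 1/(1 + 0.067608 + 0.020893) = 1/1.0885 = 0.9187; α₂ = α₁·K2/[H⁺] = 0.01919
α₁ + 2α₂ = 0.9571
CA = 0.9571 × 11.2 = 10.7 mmol/kg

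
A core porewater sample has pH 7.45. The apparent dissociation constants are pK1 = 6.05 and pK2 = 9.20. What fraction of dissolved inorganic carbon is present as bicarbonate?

α₁ = 1 / (1 + [H⁺]/K1 + K2/[H⁺]) = 1 / (1 + 10^-1.40 + 10^-1.75)
   = 1 / (1 + 0.039811 + 0.017783) = 1/1.0576 = 0.9455

α₁ = 0.946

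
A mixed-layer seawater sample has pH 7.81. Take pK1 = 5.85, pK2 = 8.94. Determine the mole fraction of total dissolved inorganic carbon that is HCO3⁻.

α₁ = 1 / (1 + [H⁺]/K1 + K2/[H⁺]) = 1 / (1 + 10^-1.96 + 10^-1.13)
   = 1 / (1 + 0.010965 + 0.074131) = 1/1.0851 = 0.9216

α₁ = 0.922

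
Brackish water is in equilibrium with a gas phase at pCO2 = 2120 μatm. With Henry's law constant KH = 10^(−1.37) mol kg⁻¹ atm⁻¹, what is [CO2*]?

[CO2*] = 90.4 μmol/kg

KH = 10^(−1.37) = 4.266×10^-2 mol kg⁻¹ atm⁻¹
[CO2*] = KH · pCO2 = 4.266×10^-2 × 2120×10^-6 atm = 9.04×10^-5 mol/kg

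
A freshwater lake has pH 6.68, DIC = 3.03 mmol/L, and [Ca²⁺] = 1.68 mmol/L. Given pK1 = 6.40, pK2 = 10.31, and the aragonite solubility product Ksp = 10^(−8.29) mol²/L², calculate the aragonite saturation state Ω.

α₂ = 1 / (1 + [H⁺]/K2 + [H⁺]²/(K1K2)) = 1 / (1 + 10^+3.63 + 10^+3.35)
   = 1 / (1 + 4265.8 + 2238.7) = 1/6505.5 = 0.0001537
[CO3²⁻] = α₂ × DIC = 0.0001537 × 3.03 = 0.0004658 mmol/L = 0.4658 μmol/L
Ksp = 10^(−8.29) = 5.129×10^-9
Ω = [Ca²⁺][CO3²⁻]/Ksp = (1.68×10^-3)(4.658×10^-7) / 5.129×10^-9 = 0.153

Ω = 0.153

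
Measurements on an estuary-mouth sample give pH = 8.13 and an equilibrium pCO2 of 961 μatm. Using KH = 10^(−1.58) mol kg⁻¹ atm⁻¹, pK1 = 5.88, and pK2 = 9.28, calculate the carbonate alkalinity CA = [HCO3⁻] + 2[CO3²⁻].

CA = 5.13 mmol/kg

[CO2*] = KH · pCO2 = 10^(−1.58) × 961×10^-6 = 2.528×10^-5 mol/kg
α₀ = 1/(1 + K1/[H⁺] + K1K2/[H⁺]²) = 1/(1 + 10^+2.25 + 10^+1.10) = 0.005224
DIC = [CO2*]/α₀ = 2.528×10^-5 / 0.005224 = 4.838 mmol/kg
CA = (α₁ + 2α₂)·DIC = (0.9290 + 2×0.06577) × 4.838 = 5.13 mmol/kg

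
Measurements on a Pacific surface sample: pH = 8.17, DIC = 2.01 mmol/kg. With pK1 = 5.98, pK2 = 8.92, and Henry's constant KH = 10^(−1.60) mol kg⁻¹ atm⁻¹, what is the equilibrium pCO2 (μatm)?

α₀ = 1 / (1 + K1/[H⁺] + K1K2/[H⁺]²) = 1 / (1 + 10^+2.19 + 10^+1.44)
   = 1 / (1 + 154.88 + 27.542) = 1/183.42 = 0.005452
[CO2*] = α₀ × DIC = 0.005452 × 2.01 = 0.01096 mmol/kg = 10.96 μmol/kg
pCO2 = [CO2*]/KH = 1.096×10^-5 / 2.512×10^-2 = 436 μatm

pCO2 = 436 μatm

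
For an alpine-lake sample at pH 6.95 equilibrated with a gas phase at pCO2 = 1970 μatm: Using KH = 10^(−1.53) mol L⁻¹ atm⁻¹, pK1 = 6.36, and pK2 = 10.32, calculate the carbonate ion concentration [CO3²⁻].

[CO2*] = KH · pCO2 = 10^(−1.53) × 1970×10^-6 = 5.814×10^-5 mol/L
α₀ = 1/(1 + K1/[H⁺] + K1K2/[H⁺]²) = 1/(1 + 10^+0.59 + 10^-2.78) = 0.2044
DIC = [CO2*]/α₀ = 5.814×10^-5 / 0.2044 = 0.2844 mmol/L
[CO3²⁻] = α₂·DIC; α₂ = 0.0003392, so [CO3²⁻] = 0.0003392 × 0.2844 = 9.65×10^-5 mmol/L = 0.0965 μmol/L

[CO3²⁻] = 0.0965 μmol/L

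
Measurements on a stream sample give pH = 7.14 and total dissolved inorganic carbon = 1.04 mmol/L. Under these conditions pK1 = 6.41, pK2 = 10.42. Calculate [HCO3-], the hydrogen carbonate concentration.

[HCO3⁻] = 0.876 mmol/L

α₁ = 1 / (1 + [H⁺]/K1 + K2/[H⁺]) = 1 / (1 + 10^-0.73 + 10^-3.28)
   = 1 / (1 + 0.18621 + 0.00052481) = 1/1.1867 = 0.8426
[HCO3⁻] = α₁ × DIC = 0.8426 × 1.04 = 0.876 mmol/L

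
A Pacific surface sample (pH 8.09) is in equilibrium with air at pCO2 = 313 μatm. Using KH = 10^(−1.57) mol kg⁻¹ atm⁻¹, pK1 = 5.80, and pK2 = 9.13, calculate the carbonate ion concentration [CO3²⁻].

[CO2*] = KH · pCO2 = 10^(−1.57) × 313×10^-6 = 8.425×10^-6 mol/kg
α₀ = 1/(1 + K1/[H⁺] + K1K2/[H⁺]²) = 1/(1 + 10^+2.29 + 10^+1.25) = 0.004678
DIC = [CO2*]/α₀ = 8.425×10^-6 / 0.004678 = 1.801 mmol/kg
[CO3²⁻] = α₂·DIC; α₂ = 0.08319, so [CO3²⁻] = 0.08319 × 1.801 = 0.150 mmol/kg

[CO3²⁻] = 0.150 mmol/kg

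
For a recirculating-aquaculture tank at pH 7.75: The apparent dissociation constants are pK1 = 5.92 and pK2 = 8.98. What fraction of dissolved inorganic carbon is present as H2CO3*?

α₀ = 0.0138

α₀ = 1 / (1 + K1/[H⁺] + K1K2/[H⁺]²) = 1 / (1 + 10^+1.83 + 10^+0.60)
   = 1 / (1 + 67.608 + 3.9811) = 1/72.589 = 0.01378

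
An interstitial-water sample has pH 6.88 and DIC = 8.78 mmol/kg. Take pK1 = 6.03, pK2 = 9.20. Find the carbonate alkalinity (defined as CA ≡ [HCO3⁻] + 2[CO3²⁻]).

CA = [HCO3⁻] + 2[CO3²⁻] = (α₁ + 2α₂)·DIC
At pH 6.88: [H⁺]/K1 = 10^-0.85 = 0.14125, K2/[H⁺] = 10^-2.32 = 0.0047863
α₁ = 1/(1 + 0.14125 + 0.0047863) = 1/1.1460 = 0.8726; α₂ = α₁·K2/[H⁺] = 0.004176
α₁ + 2α₂ = 0.8809
CA = 0.8809 × 8.78 = 7.73 mmol/kg

CA = 7.73 mmol/kg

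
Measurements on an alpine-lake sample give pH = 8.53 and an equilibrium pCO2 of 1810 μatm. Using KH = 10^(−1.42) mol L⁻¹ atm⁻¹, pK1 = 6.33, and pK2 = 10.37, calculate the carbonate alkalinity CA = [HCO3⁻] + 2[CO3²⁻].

CA = 11.2 mmol/L

[CO2*] = KH · pCO2 = 10^(−1.42) × 1810×10^-6 = 6.881×10^-5 mol/L
α₀ = 1/(1 + K1/[H⁺] + K1K2/[H⁺]²) = 1/(1 + 10^+2.20 + 10^+0.36) = 0.006181
DIC = [CO2*]/α₀ = 6.881×10^-5 / 0.006181 = 11.13 mmol/L
CA = (α₁ + 2α₂)·DIC = (0.9797 + 2×0.01416) × 11.13 = 11.2 mmol/L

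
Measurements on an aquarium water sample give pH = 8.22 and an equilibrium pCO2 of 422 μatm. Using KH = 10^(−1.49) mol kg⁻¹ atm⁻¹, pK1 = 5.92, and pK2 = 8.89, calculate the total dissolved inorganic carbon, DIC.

DIC = 3.32 mmol/kg

[CO2*] = KH · pCO2 = 10^(−1.49) × 422×10^-6 = 1.366×10^-5 mol/kg
α₀ = 1/(1 + K1/[H⁺] + K1K2/[H⁺]²) = 1/(1 + 10^+2.30 + 10^+1.63) = 0.004112
DIC = [CO2*]/α₀ = 1.366×10^-5 / 0.004112 = 3.32 mmol/kg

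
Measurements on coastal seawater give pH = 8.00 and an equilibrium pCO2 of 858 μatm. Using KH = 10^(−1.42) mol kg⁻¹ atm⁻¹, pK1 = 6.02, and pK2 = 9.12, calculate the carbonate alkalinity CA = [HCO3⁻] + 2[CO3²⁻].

[CO2*] = KH · pCO2 = 10^(−1.42) × 858×10^-6 = 3.262×10^-5 mol/kg
α₀ = 1/(1 + K1/[H⁺] + K1K2/[H⁺]²) = 1/(1 + 10^+1.98 + 10^+0.86) = 0.009639
DIC = [CO2*]/α₀ = 3.262×10^-5 / 0.009639 = 3.384 mmol/kg
CA = (α₁ + 2α₂)·DIC = (0.9205 + 2×0.06983) × 3.384 = 3.59 mmol/kg

CA = 3.59 mmol/kg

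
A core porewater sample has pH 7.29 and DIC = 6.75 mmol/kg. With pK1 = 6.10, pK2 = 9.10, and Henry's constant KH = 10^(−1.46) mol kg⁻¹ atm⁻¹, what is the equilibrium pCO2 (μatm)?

pCO2 = 1.16×10^4 μatm

α₀ = 1 / (1 + K1/[H⁺] + K1K2/[H⁺]²) = 1 / (1 + 10^+1.19 + 10^-0.62)
   = 1 / (1 + 15.488 + 0.23988) = 1/16.728 = 0.05978
[CO2*] = α₀ × DIC = 0.05978 × 6.75 = 0.4035 mmol/kg
pCO2 = [CO2*]/KH = 4.035×10^-4 / 3.467×10^-2 = 1.16×10^4 μatm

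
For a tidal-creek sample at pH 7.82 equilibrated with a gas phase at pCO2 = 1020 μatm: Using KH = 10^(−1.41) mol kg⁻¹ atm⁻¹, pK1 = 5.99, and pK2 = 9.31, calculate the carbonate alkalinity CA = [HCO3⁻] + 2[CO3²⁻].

[CO2*] = KH · pCO2 = 10^(−1.41) × 1020×10^-6 = 3.968×10^-5 mol/kg
α₀ = 1/(1 + K1/[H⁺] + K1K2/[H⁺]²) = 1/(1 + 10^+1.83 + 10^+0.34) = 0.01413
DIC = [CO2*]/α₀ = 3.968×10^-5 / 0.01413 = 2.809 mmol/kg
CA = (α₁ + 2α₂)·DIC = (0.9550 + 2×0.03090) × 2.809 = 2.86 mmol/kg

CA = 2.86 mmol/kg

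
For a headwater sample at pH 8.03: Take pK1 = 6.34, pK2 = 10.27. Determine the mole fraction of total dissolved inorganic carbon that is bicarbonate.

α₁ = 1 / (1 + [H⁺]/K1 + K2/[H⁺]) = 1 / (1 + 10^-1.69 + 10^-2.24)
   = 1 / (1 + 0.020417 + 0.0057544) = 1/1.0262 = 0.9745

α₁ = 0.974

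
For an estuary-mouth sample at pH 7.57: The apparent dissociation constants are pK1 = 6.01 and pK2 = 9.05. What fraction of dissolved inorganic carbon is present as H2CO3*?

α₀ = 0.0260

α₀ = 1 / (1 + K1/[H⁺] + K1K2/[H⁺]²) = 1 / (1 + 10^+1.56 + 10^+0.08)
   = 1 / (1 + 36.308 + 1.2023) = 1/38.510 = 0.02597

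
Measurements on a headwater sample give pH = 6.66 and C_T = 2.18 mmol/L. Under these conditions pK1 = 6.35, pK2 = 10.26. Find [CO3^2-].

[CO3²⁻] = 0.368 μmol/L

α₂ = 1 / (1 + [H⁺]/K2 + [H⁺]²/(K1K2)) = 1 / (1 + 10^+3.60 + 10^+3.29)
   = 1 / (1 + 3981.1 + 1949.8) = 1/5931.9 = 0.0001686
[CO3²⁻] = α₂ × DIC = 0.0001686 × 2.18 = 0.000368 mmol/L = 0.368 μmol/L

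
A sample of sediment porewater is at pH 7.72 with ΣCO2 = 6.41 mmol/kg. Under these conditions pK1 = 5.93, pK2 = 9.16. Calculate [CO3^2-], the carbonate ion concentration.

[CO3²⁻] = 0.221 mmol/kg

α₂ = 1 / (1 + [H⁺]/K2 + [H⁺]²/(K1K2)) = 1 / (1 + 10^+1.44 + 10^-0.35)
   = 1 / (1 + 27.542 + 0.44668) = 1/28.989 = 0.03450
[CO3²⁻] = α₂ × DIC = 0.03450 × 6.41 = 0.221 mmol/kg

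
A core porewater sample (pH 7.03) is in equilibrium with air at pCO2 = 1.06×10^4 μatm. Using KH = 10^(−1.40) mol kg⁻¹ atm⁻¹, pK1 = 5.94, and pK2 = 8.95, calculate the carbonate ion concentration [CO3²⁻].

[CO2*] = KH · pCO2 = 10^(−1.40) × 1.06×10^4×10^-6 = 4.220×10^-4 mol/kg
α₀ = 1/(1 + K1/[H⁺] + K1K2/[H⁺]²) = 1/(1 + 10^+1.09 + 10^-0.83) = 0.07435
DIC = [CO2*]/α₀ = 4.220×10^-4 / 0.07435 = 5.676 mmol/kg
[CO3²⁻] = α₂·DIC; α₂ = 0.01100, so [CO3²⁻] = 0.01100 × 5.676 = 0.0624 mmol/kg

[CO3²⁻] = 0.0624 mmol/kg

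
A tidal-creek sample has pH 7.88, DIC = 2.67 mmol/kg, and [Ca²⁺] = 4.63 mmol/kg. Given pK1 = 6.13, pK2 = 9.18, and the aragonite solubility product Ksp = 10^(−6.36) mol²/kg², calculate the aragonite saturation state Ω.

Ω = 1.33

α₂ = 1 / (1 + [H⁺]/K2 + [H⁺]²/(K1K2)) = 1 / (1 + 10^+1.30 + 10^-0.45)
   = 1 / (1 + 19.953 + 0.35481) = 1/21.307 = 0.04693
[CO3²⁻] = α₂ × DIC = 0.04693 × 2.67 = 0.1253 mmol/kg
Ksp = 10^(−6.36) = 4.365×10^-7
Ω = [Ca²⁺][CO3²⁻]/Ksp = (4.63×10^-3)(1.253×10^-4) / 4.365×10^-7 = 1.33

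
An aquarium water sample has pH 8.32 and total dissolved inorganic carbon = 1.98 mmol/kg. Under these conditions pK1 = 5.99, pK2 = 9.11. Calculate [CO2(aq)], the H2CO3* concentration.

[CO2*] = 7.94 μmol/kg

α₀ = 1 / (1 + K1/[H⁺] + K1K2/[H⁺]²) = 1 / (1 + 10^+2.33 + 10^+1.54)
   = 1 / (1 + 213.80 + 34.674) = 1/249.47 = 0.004008
[CO2*] = α₀ × DIC = 0.004008 × 1.98 = 0.00794 mmol/kg = 7.94 μmol/kg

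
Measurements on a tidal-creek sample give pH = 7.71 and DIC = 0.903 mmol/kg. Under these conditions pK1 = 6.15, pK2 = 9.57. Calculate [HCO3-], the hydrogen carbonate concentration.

α₁ = 1 / (1 + [H⁺]/K1 + K2/[H⁺]) = 1 / (1 + 10^-1.56 + 10^-1.86)
   = 1 / (1 + 0.027542 + 0.013804) = 1/1.0413 = 0.9603
[HCO3⁻] = α₁ × DIC = 0.9603 × 0.903 = 0.867 mmol/kg

[HCO3⁻] = 0.867 mmol/kg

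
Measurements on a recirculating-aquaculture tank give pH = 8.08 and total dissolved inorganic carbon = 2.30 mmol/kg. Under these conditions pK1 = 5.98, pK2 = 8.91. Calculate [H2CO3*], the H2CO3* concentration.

α₀ = 1 / (1 + K1/[H⁺] + K1K2/[H⁺]²) = 1 / (1 + 10^+2.10 + 10^+1.27)
   = 1 / (1 + 125.89 + 18.621) = 1/145.51 = 0.006872
[CO2*] = α₀ × DIC = 0.006872 × 2.30 = 0.0158 mmol/kg = 15.8 μmol/kg

[CO2*] = 15.8 μmol/kg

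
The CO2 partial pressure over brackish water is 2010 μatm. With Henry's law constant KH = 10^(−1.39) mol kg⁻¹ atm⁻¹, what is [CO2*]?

[CO2*] = 81.9 μmol/kg

KH = 10^(−1.39) = 4.074×10^-2 mol kg⁻¹ atm⁻¹
[CO2*] = KH · pCO2 = 4.074×10^-2 × 2010×10^-6 atm = 8.19×10^-5 mol/kg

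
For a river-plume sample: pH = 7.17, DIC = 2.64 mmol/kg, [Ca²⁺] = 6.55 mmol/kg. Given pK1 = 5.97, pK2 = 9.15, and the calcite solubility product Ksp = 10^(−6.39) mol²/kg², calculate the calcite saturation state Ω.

α₂ = 1 / (1 + [H⁺]/K2 + [H⁺]²/(K1K2)) = 1 / (1 + 10^+1.98 + 10^+0.78)
   = 1 / (1 + 95.499 + 6.0256) = 1/102.52 = 0.009754
[CO3²⁻] = α₂ × DIC = 0.009754 × 2.64 = 0.02575 mmol/kg
Ksp = 10^(−6.39) = 4.074×10^-7
Ω = [Ca²⁺][CO3²⁻]/Ksp = (6.55×10^-3)(2.575×10^-5) / 4.074×10^-7 = 0.414

Ω = 0.414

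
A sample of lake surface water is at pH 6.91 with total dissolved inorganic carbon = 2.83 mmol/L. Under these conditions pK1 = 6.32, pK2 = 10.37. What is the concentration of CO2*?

[CO2*] = 0.579 mmol/L

α₀ = 1 / (1 + K1/[H⁺] + K1K2/[H⁺]²) = 1 / (1 + 10^+0.59 + 10^-2.87)
   = 1 / (1 + 3.8905 + 0.0013490) = 1/4.8918 = 0.2044
[CO2*] = α₀ × DIC = 0.2044 × 2.83 = 0.579 mmol/L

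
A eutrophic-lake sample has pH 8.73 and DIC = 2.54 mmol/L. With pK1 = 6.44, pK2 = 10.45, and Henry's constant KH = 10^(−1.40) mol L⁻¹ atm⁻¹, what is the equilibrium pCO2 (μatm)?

pCO2 = 319 μatm

α₀ = 1 / (1 + K1/[H⁺] + K1K2/[H⁺]²) = 1 / (1 + 10^+2.29 + 10^+0.57)
   = 1 / (1 + 194.98 + 3.7154) = 1/199.70 = 0.005008
[CO2*] = α₀ × DIC = 0.005008 × 2.54 = 0.01272 mmol/L = 12.72 μmol/L
pCO2 = [CO2*]/KH = 1.272×10^-5 / 3.981×10^-2 = 319 μatm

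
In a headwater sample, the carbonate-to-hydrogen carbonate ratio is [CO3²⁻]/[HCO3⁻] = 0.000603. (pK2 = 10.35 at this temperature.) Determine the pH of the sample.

From K2 = [H⁺][CO3²⁻]/[HCO3⁻]:  pH = pK2 + log₁₀([CO3²⁻]/[HCO3⁻])
log₁₀(0.000603) = -3.220
pH = 10.35 + (-3.220) = 7.13

pH = 7.13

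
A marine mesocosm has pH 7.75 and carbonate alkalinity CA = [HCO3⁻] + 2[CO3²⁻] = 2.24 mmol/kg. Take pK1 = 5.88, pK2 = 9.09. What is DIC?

CA = [HCO3⁻] + 2[CO3²⁻] = (α₁ + 2α₂)·DIC
At pH 7.75: [H⁺]/K1 = 10^-1.87 = 0.013490, K2/[H⁺] = 10^-1.34 = 0.045709
α₁ = 1/(1 + 0.013490 + 0.045709) = 1/1.0592 = 0.9441; α₂ = α₁·K2/[H⁺] = 0.04315
α₁ + 2α₂ = 1.0304
DIC = CA / (α₁ + 2α₂) = 2.24 / 1.0304 = 2.17 mmol/kg

DIC = 2.17 mmol/kg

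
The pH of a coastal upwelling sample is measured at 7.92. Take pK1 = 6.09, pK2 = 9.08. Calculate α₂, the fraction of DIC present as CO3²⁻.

α₂ = 1 / (1 + [H⁺]/K2 + [H⁺]²/(K1K2)) = 1 / (1 + 10^+1.16 + 10^-0.67)
   = 1 / (1 + 14.454 + 0.21380) = 1/15.668 = 0.06382

α₂ = 0.0638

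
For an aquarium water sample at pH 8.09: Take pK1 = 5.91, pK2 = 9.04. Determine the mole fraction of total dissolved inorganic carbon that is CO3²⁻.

α₂ = 1 / (1 + [H⁺]/K2 + [H⁺]²/(K1K2)) = 1 / (1 + 10^+0.95 + 10^-1.23)
   = 1 / (1 + 8.9125 + 0.058884) = 1/9.9714 = 0.1003

α₂ = 0.100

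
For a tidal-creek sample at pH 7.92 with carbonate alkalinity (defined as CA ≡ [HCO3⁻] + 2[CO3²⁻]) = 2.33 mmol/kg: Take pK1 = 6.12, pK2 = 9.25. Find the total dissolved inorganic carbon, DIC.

CA = [HCO3⁻] + 2[CO3²⁻] = (α₁ + 2α₂)·DIC
At pH 7.92: [H⁺]/K1 = 10^-1.80 = 0.015849, K2/[H⁺] = 10^-1.33 = 0.046774
α₁ = 1/(1 + 0.015849 + 0.046774) = 1/1.0626 = 0.9411; α₂ = α₁·K2/[H⁺] = 0.04402
α₁ + 2α₂ = 1.0291
DIC = CA / (α₁ + 2α₂) = 2.33 / 1.0291 = 2.26 mmol/kg

DIC = 2.26 mmol/kg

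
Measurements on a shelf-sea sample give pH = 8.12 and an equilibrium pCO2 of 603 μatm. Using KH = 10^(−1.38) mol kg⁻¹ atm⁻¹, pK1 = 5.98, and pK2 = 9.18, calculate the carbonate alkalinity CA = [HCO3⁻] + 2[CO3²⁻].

[CO2*] = KH · pCO2 = 10^(−1.38) × 603×10^-6 = 2.514×10^-5 mol/kg
α₀ = 1/(1 + K1/[H⁺] + K1K2/[H⁺]²) = 1/(1 + 10^+2.14 + 10^+1.08) = 0.006620
DIC = [CO2*]/α₀ = 2.514×10^-5 / 0.006620 = 3.797 mmol/kg
CA = (α₁ + 2α₂)·DIC = (0.9138 + 2×0.07959) × 3.797 = 4.07 mmol/kg

CA = 4.07 mmol/kg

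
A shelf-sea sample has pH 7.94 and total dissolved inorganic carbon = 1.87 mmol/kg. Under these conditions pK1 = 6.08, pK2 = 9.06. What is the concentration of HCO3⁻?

α₁ = 1 / (1 + [H⁺]/K1 + K2/[H⁺]) = 1 / (1 + 10^-1.86 + 10^-1.12)
   = 1 / (1 + 0.013804 + 0.075858) = 1/1.0897 = 0.9177
[HCO3⁻] = α₁ × DIC = 0.9177 × 1.87 = 1.72 mmol/kg

[HCO3⁻] = 1.72 mmol/kg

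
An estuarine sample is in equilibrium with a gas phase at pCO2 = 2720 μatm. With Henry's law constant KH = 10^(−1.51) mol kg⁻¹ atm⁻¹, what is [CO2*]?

[CO2*] = 84.1 μmol/kg

KH = 10^(−1.51) = 3.090×10^-2 mol kg⁻¹ atm⁻¹
[CO2*] = KH · pCO2 = 3.090×10^-2 × 2720×10^-6 atm = 8.41×10^-5 mol/kg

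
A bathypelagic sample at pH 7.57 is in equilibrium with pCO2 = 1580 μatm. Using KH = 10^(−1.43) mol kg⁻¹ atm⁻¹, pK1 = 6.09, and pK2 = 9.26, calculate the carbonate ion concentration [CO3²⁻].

[CO3²⁻] = 0.0362 mmol/kg

[CO2*] = KH · pCO2 = 10^(−1.43) × 1580×10^-6 = 5.870×10^-5 mol/kg
α₀ = 1/(1 + K1/[H⁺] + K1K2/[H⁺]²) = 1/(1 + 10^+1.48 + 10^-0.21) = 0.03143
DIC = [CO2*]/α₀ = 5.870×10^-5 / 0.03143 = 1.868 mmol/kg
[CO3²⁻] = α₂·DIC; α₂ = 0.01938, so [CO3²⁻] = 0.01938 × 1.868 = 0.0362 mmol/kg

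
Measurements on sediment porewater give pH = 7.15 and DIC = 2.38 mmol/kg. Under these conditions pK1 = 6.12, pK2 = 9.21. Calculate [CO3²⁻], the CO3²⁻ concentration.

α₂ = 1 / (1 + [H⁺]/K2 + [H⁺]²/(K1K2)) = 1 / (1 + 10^+2.06 + 10^+1.03)
   = 1 / (1 + 114.82 + 10.715) = 1/126.53 = 0.007903
[CO3²⁻] = α₂ × DIC = 0.007903 × 2.38 = 0.0188 mmol/kg = 18.8 μmol/kg

[CO3²⁻] = 18.8 μmol/kg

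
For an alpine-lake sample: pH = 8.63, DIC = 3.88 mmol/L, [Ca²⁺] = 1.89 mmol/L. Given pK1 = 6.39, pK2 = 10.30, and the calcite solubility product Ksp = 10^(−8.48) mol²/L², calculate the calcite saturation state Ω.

α₂ = 1 / (1 + [H⁺]/K2 + [H⁺]²/(K1K2)) = 1 / (1 + 10^+1.67 + 10^-0.57)
   = 1 / (1 + 46.774 + 0.26915) = 1/48.043 = 0.02081
[CO3²⁻] = α₂ × DIC = 0.02081 × 3.88 = 0.08076 mmol/L
Ksp = 10^(−8.48) = 3.311×10^-9
Ω = [Ca²⁺][CO3²⁻]/Ksp = (1.89×10^-3)(8.076×10^-5) / 3.311×10^-9 = 46.1

Ω = 46.1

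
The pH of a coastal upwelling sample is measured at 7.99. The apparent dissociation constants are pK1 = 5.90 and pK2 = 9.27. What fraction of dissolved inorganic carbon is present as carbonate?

α₂ = 0.0495

α₂ = 1 / (1 + [H⁺]/K2 + [H⁺]²/(K1K2)) = 1 / (1 + 10^+1.28 + 10^-0.81)
   = 1 / (1 + 19.055 + 0.15488) = 1/20.209 = 0.04948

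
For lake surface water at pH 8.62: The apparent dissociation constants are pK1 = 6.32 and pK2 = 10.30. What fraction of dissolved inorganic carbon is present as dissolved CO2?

α₀ = 0.00489

α₀ = 1 / (1 + K1/[H⁺] + K1K2/[H⁺]²) = 1 / (1 + 10^+2.30 + 10^+0.62)
   = 1 / (1 + 199.53 + 4.1687) = 1/204.69 = 0.004885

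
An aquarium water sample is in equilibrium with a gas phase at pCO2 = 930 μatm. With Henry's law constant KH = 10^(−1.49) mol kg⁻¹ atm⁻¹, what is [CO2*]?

[CO2*] = 30.1 μmol/kg

KH = 10^(−1.49) = 3.236×10^-2 mol kg⁻¹ atm⁻¹
[CO2*] = KH · pCO2 = 3.236×10^-2 × 930×10^-6 atm = 3.01×10^-5 mol/kg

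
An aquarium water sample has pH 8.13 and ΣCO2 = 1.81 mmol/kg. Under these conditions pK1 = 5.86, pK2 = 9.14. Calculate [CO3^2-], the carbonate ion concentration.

[CO3²⁻] = 0.160 mmol/kg

α₂ = 1 / (1 + [H⁺]/K2 + [H⁺]²/(K1K2)) = 1 / (1 + 10^+1.01 + 10^-1.26)
   = 1 / (1 + 10.233 + 0.054954) = 1/11.288 = 0.08859
[CO3²⁻] = α₂ × DIC = 0.08859 × 1.81 = 0.160 mmol/kg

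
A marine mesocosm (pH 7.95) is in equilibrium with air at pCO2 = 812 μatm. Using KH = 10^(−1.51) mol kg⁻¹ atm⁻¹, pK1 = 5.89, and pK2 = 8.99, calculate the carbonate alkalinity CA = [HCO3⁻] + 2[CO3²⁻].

[CO2*] = KH · pCO2 = 10^(−1.51) × 812×10^-6 = 2.509×10^-5 mol/kg
α₀ = 1/(1 + K1/[H⁺] + K1K2/[H⁺]²) = 1/(1 + 10^+2.06 + 10^+1.02) = 0.007918
DIC = [CO2*]/α₀ = 2.509×10^-5 / 0.007918 = 3.169 mmol/kg
CA = (α₁ + 2α₂)·DIC = (0.9092 + 2×0.08292) × 3.169 = 3.41 mmol/kg

CA = 3.41 mmol/kg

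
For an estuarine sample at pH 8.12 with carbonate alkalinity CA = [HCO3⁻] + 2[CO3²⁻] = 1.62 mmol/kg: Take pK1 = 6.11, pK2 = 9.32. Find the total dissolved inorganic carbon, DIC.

CA = [HCO3⁻] + 2[CO3²⁻] = (α₁ + 2α₂)·DIC
At pH 8.12: [H⁺]/K1 = 10^-2.01 = 0.0097724, K2/[H⁺] = 10^-1.20 = 0.063096
α₁ = 1/(1 + 0.0097724 + 0.063096) = 1/1.0729 = 0.9321; α₂ = α₁·K2/[H⁺] = 0.05881
α₁ + 2α₂ = 1.0497
DIC = CA / (α₁ + 2α₂) = 1.62 / 1.0497 = 1.54 mmol/kg

DIC = 1.54 mmol/kg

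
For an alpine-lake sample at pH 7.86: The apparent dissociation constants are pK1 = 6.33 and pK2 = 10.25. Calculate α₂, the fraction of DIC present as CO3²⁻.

α₂ = 0.00394

α₂ = 1 / (1 + [H⁺]/K2 + [H⁺]²/(K1K2)) = 1 / (1 + 10^+2.39 + 10^+0.86)
   = 1 / (1 + 245.47 + 7.2444) = 1/253.72 = 0.003941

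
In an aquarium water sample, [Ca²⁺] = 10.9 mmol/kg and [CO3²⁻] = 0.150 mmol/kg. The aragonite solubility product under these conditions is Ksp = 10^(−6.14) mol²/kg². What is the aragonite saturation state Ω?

Ksp = 10^(−6.14) = 7.244×10^-7
Ω = [Ca²⁺][CO3²⁻]/Ksp = (10.9×10^-3)(0.150×10^-3) / 7.244×10^-7 = 2.26

Ω = 2.26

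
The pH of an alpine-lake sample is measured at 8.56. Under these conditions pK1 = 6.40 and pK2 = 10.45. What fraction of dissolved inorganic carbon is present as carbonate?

α₂ = 0.0126

α₂ = 1 / (1 + [H⁺]/K2 + [H⁺]²/(K1K2)) = 1 / (1 + 10^+1.89 + 10^-0.27)
   = 1 / (1 + 77.625 + 0.53703) = 1/79.162 = 0.01263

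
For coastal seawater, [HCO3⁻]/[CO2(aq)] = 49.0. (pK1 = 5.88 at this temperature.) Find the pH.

From K1 = [H⁺][HCO3⁻]/[CO2(aq)]:  pH = pK1 + log₁₀([HCO3⁻]/[CO2(aq)])
log₁₀(49.0) = +1.690
pH = 5.88 + (+1.690) = 7.57

pH = 7.57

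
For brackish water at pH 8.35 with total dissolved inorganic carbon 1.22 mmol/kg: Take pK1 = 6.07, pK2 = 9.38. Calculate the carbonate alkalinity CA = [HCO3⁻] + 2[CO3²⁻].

CA = [HCO3⁻] + 2[CO3²⁻] = (α₁ + 2α₂)·DIC
At pH 8.35: [H⁺]/K1 = 10^-2.28 = 0.0052481, K2/[H⁺] = 10^-1.03 = 0.093325
α₁ = 1/(1 + 0.0052481 + 0.093325) = 1/1.0986 = 0.9103; α₂ = α₁·K2/[H⁺] = 0.08495
α₁ + 2α₂ = 1.0802
CA = 1.0802 × 1.22 = 1.32 mmol/kg

CA = 1.32 mmol/kg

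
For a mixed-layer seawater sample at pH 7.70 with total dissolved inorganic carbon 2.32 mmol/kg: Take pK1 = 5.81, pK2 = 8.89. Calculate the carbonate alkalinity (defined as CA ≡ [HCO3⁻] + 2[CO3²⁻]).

CA = [HCO3⁻] + 2[CO3²⁻] = (α₁ + 2α₂)·DIC
At pH 7.70: [H⁺]/K1 = 10^-1.89 = 0.012882, K2/[H⁺] = 10^-1.19 = 0.064565
α₁ = 1/(1 + 0.012882 + 0.064565) = 1/1.0774 = 0.9281; α₂ = α₁·K2/[H⁺] = 0.05992
α₁ + 2α₂ = 1.0480
CA = 1.0480 × 2.32 = 2.43 mmol/kg

CA = 2.43 mmol/kg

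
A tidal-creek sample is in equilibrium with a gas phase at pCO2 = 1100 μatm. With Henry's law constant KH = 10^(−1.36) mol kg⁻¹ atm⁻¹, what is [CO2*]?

[CO2*] = 48.0 μmol/kg

KH = 10^(−1.36) = 4.365×10^-2 mol kg⁻¹ atm⁻¹
[CO2*] = KH · pCO2 = 4.365×10^-2 × 1100×10^-6 atm = 4.80×10^-5 mol/kg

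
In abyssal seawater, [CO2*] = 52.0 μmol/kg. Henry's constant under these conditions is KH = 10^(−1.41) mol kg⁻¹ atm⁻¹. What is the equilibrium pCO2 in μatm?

KH = 10^(−1.41) = 3.890×10^-2 mol kg⁻¹ atm⁻¹
pCO2 = [CO2*]/KH = 52.0×10^-6 / 3.890×10^-2 = 1.34×10^-3 atm = 1340 μatm

pCO2 = 1340 μatm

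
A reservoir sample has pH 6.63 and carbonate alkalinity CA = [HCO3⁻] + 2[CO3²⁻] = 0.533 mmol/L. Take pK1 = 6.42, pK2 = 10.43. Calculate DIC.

CA = [HCO3⁻] + 2[CO3²⁻] = (α₁ + 2α₂)·DIC
At pH 6.63: [H⁺]/K1 = 10^-0.21 = 0.61660, K2/[H⁺] = 10^-3.80 = 0.00015849
α₁ = 1/(1 + 0.61660 + 0.00015849) = 1/1.6168 = 0.6185; α₂ = α₁·K2/[H⁺] = 9.803×10^-5
α₁ + 2α₂ = 0.6187
DIC = CA / (α₁ + 2α₂) = 0.533 / 0.6187 = 0.861 mmol/L

DIC = 0.861 mmol/L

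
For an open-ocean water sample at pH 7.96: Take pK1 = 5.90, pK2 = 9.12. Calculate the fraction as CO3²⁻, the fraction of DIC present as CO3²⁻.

α₂ = 0.0642

α₂ = 1 / (1 + [H⁺]/K2 + [H⁺]²/(K1K2)) = 1 / (1 + 10^+1.16 + 10^-0.90)
   = 1 / (1 + 14.454 + 0.12589) = 1/15.580 = 0.06418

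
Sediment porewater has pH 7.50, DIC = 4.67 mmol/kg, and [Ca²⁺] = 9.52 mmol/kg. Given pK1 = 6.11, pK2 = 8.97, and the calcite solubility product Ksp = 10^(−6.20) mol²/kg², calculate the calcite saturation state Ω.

α₂ = 1 / (1 + [H⁺]/K2 + [H⁺]²/(K1K2)) = 1 / (1 + 10^+1.47 + 10^+0.08)
   = 1 / (1 + 29.512 + 1.2023) = 1/31.714 = 0.03153
[CO3²⁻] = α₂ × DIC = 0.03153 × 4.67 = 0.1473 mmol/kg
Ksp = 10^(−6.20) = 6.310×10^-7
Ω = [Ca²⁺][CO3²⁻]/Ksp = (9.52×10^-3)(1.473×10^-4) / 6.310×10^-7 = 2.22

Ω = 2.22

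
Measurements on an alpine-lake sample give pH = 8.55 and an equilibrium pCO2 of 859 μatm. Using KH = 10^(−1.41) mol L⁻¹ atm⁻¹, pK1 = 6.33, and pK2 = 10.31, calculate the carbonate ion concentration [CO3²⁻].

[CO3²⁻] = 0.0964 mmol/L

[CO2*] = KH · pCO2 = 10^(−1.41) × 859×10^-6 = 3.342×10^-5 mol/L
α₀ = 1/(1 + K1/[H⁺] + K1K2/[H⁺]²) = 1/(1 + 10^+2.22 + 10^+0.46) = 0.005888
DIC = [CO2*]/α₀ = 3.342×10^-5 / 0.005888 = 5.676 mmol/L
[CO3²⁻] = α₂·DIC; α₂ = 0.01698, so [CO3²⁻] = 0.01698 × 5.676 = 0.0964 mmol/L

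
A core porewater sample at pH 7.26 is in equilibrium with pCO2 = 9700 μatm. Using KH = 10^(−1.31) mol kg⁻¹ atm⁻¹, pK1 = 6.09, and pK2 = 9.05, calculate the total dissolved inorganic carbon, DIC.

[CO2*] = KH · pCO2 = 10^(−1.31) × 9700×10^-6 = 4.751×10^-4 mol/kg
α₀ = 1/(1 + K1/[H⁺] + K1K2/[H⁺]²) = 1/(1 + 10^+1.17 + 10^-0.62) = 0.06238
DIC = [CO2*]/α₀ = 4.751×10^-4 / 0.06238 = 7.62 mmol/kg

DIC = 7.62 mmol/kg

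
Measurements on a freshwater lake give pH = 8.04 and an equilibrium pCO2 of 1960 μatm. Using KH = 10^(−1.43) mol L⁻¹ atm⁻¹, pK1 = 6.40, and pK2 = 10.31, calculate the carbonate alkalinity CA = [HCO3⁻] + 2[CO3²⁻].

[CO2*] = KH · pCO2 = 10^(−1.43) × 1960×10^-6 = 7.282×10^-5 mol/L
α₀ = 1/(1 + K1/[H⁺] + K1K2/[H⁺]²) = 1/(1 + 10^+1.64 + 10^-0.63) = 0.02228
DIC = [CO2*]/α₀ = 7.282×10^-5 / 0.02228 = 3.269 mmol/L
CA = (α₁ + 2α₂)·DIC = (0.9725 + 2×0.005223) × 3.269 = 3.21 mmol/L

CA = 3.21 mmol/L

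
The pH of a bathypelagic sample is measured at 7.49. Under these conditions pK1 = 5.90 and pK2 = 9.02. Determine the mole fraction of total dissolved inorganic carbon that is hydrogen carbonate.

α₁ = 1 / (1 + [H⁺]/K1 + K2/[H⁺]) = 1 / (1 + 10^-1.59 + 10^-1.53)
   = 1 / (1 + 0.025704 + 0.029512) = 1/1.0552 = 0.9477

α₁ = 0.948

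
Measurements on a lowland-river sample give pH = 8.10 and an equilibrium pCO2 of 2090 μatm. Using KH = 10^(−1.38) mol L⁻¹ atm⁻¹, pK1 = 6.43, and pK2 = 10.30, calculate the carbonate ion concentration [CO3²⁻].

[CO3²⁻] = 0.0257 mmol/L

[CO2*] = KH · pCO2 = 10^(−1.38) × 2090×10^-6 = 8.713×10^-5 mol/L
α₀ = 1/(1 + K1/[H⁺] + K1K2/[H⁺]²) = 1/(1 + 10^+1.67 + 10^-0.53) = 0.02080
DIC = [CO2*]/α₀ = 8.713×10^-5 / 0.02080 = 4.188 mmol/L
[CO3²⁻] = α₂·DIC; α₂ = 0.006140, so [CO3²⁻] = 0.006140 × 4.188 = 0.0257 mmol/L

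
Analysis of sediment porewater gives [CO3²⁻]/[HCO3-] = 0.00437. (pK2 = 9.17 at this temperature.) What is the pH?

From K2 = [H⁺][CO3²⁻]/[HCO3-]:  pH = pK2 + log₁₀([CO3²⁻]/[HCO3-])
log₁₀(0.00437) = -2.360
pH = 9.17 + (-2.360) = 6.81

pH = 6.81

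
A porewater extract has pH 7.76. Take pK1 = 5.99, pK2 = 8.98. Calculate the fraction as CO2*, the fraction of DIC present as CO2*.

α₀ = 1 / (1 + K1/[H⁺] + K1K2/[H⁺]²) = 1 / (1 + 10^+1.77 + 10^+0.55)
   = 1 / (1 + 58.884 + 3.5481) = 1/63.432 = 0.01576

α₀ = 0.0158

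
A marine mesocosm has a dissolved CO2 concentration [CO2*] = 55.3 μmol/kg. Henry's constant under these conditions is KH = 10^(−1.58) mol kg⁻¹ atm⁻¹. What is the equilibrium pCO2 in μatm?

pCO2 = 2100 μatm

KH = 10^(−1.58) = 2.630×10^-2 mol kg⁻¹ atm⁻¹
pCO2 = [CO2*]/KH = 55.3×10^-6 / 2.630×10^-2 = 2.10×10^-3 atm = 2100 μatm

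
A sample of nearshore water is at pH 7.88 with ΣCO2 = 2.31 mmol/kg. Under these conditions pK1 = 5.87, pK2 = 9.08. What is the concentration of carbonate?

[CO3²⁻] = 0.136 mmol/kg

α₂ = 1 / (1 + [H⁺]/K2 + [H⁺]²/(K1K2)) = 1 / (1 + 10^+1.20 + 10^-0.81)
   = 1 / (1 + 15.849 + 0.15488) = 1/17.004 = 0.05881
[CO3²⁻] = α₂ × DIC = 0.05881 × 2.31 = 0.136 mmol/kg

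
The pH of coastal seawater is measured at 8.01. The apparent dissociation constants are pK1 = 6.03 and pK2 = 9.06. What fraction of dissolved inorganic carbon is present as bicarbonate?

α₁ = 1 / (1 + [H⁺]/K1 + K2/[H⁺]) = 1 / (1 + 10^-1.98 + 10^-1.05)
   = 1 / (1 + 0.010471 + 0.089125) = 1/1.0996 = 0.9094

α₁ = 0.909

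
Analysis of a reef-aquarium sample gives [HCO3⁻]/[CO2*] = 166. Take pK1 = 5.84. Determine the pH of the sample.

From K1 = [H⁺][HCO3⁻]/[CO2*]:  pH = pK1 + log₁₀([HCO3⁻]/[CO2*])
log₁₀(166) = +2.220
pH = 5.84 + (+2.220) = 8.06

pH = 8.06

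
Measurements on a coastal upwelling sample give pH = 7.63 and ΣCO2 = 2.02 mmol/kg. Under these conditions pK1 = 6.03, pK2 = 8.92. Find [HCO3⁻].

α₁ = 1 / (1 + [H⁺]/K1 + K2/[H⁺]) = 1 / (1 + 10^-1.60 + 10^-1.29)
   = 1 / (1 + 0.025119 + 0.051286) = 1/1.0764 = 0.9290
[HCO3⁻] = α₁ × DIC = 0.9290 × 2.02 = 1.88 mmol/kg

[HCO3⁻] = 1.88 mmol/kg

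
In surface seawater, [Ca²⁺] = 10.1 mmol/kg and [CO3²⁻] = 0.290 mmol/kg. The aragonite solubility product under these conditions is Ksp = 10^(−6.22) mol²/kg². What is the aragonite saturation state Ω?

Ksp = 10^(−6.22) = 6.026×10^-7
Ω = [Ca²⁺][CO3²⁻]/Ksp = (10.1×10^-3)(0.290×10^-3) / 6.026×10^-7 = 4.86

Ω = 4.86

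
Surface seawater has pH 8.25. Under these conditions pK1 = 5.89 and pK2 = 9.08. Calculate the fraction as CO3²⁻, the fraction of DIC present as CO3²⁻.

α₂ = 1 / (1 + [H⁺]/K2 + [H⁺]²/(K1K2)) = 1 / (1 + 10^+0.83 + 10^-1.53)
   = 1 / (1 + 6.7608 + 0.029512) = 1/7.7903 = 0.1284

α₂ = 0.128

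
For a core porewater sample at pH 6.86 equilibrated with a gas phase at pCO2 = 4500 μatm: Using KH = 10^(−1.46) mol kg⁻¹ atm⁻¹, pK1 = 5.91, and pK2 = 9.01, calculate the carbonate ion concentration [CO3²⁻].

[CO3²⁻] = 9.84 μmol/kg

[CO2*] = KH · pCO2 = 10^(−1.46) × 4500×10^-6 = 1.560×10^-4 mol/kg
α₀ = 1/(1 + K1/[H⁺] + K1K2/[H⁺]²) = 1/(1 + 10^+0.95 + 10^-1.20) = 0.1002
DIC = [CO2*]/α₀ = 1.560×10^-4 / 0.1002 = 1.557 mmol/kg
[CO3²⁻] = α₂·DIC; α₂ = 0.006325, so [CO3²⁻] = 0.006325 × 1.557 = 0.00984 mmol/kg = 9.84 μmol/kg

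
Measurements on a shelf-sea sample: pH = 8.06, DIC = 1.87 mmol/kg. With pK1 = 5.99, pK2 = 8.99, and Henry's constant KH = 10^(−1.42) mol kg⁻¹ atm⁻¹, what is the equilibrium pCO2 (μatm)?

α₀ = 1 / (1 + K1/[H⁺] + K1K2/[H⁺]²) = 1 / (1 + 10^+2.07 + 10^+1.14)
   = 1 / (1 + 117.49 + 13.804) = 1/132.29 = 0.007559
[CO2*] = α₀ × DIC = 0.007559 × 1.87 = 0.01414 mmol/kg = 14.14 μmol/kg
pCO2 = [CO2*]/KH = 1.414×10^-5 / 3.802×10^-2 = 372 μatm

pCO2 = 372 μatm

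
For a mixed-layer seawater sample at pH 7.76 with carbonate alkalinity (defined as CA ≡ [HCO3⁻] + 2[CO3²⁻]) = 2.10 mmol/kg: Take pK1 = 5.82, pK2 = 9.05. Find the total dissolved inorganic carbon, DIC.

CA = [HCO3⁻] + 2[CO3²⁻] = (α₁ + 2α₂)·DIC
At pH 7.76: [H⁺]/K1 = 10^-1.94 = 0.011482, K2/[H⁺] = 10^-1.29 = 0.051286
α₁ = 1/(1 + 0.011482 + 0.051286) = 1/1.0628 = 0.9409; α₂ = α₁·K2/[H⁺] = 0.04826
α₁ + 2α₂ = 1.0375
DIC = CA / (α₁ + 2α₂) = 2.10 / 1.0375 = 2.02 mmol/kg

DIC = 2.02 mmol/kg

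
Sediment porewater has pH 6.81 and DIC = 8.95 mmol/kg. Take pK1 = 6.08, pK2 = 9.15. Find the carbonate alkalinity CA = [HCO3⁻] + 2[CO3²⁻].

CA = [HCO3⁻] + 2[CO3²⁻] = (α₁ + 2α₂)·DIC
At pH 6.81: [H⁺]/K1 = 10^-0.73 = 0.18621, K2/[H⁺] = 10^-2.34 = 0.0045709
α₁ = 1/(1 + 0.18621 + 0.0045709) = 1/1.1908 = 0.8398; α₂ = α₁·K2/[H⁺] = 0.003839
α₁ + 2α₂ = 0.8475
CA = 0.8475 × 8.95 = 7.58 mmol/kg

CA = 7.58 mmol/kg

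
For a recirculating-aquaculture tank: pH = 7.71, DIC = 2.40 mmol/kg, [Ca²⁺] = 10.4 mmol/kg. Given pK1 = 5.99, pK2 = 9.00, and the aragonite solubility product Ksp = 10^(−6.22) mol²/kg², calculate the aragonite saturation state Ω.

Ω = 1.98

α₂ = 1 / (1 + [H⁺]/K2 + [H⁺]²/(K1K2)) = 1 / (1 + 10^+1.29 + 10^-0.43)
   = 1 / (1 + 19.498 + 0.37154) = 1/20.870 = 0.04792
[CO3²⁻] = α₂ × DIC = 0.04792 × 2.40 = 0.1150 mmol/kg
Ksp = 10^(−6.22) = 6.026×10^-7
Ω = [Ca²⁺][CO3²⁻]/Ksp = (10.4×10^-3)(1.150×10^-4) / 6.026×10^-7 = 1.98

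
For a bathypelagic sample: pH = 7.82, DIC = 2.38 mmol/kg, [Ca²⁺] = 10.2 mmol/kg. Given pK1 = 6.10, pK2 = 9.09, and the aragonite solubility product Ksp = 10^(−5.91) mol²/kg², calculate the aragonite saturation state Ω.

α₂ = 1 / (1 + [H⁺]/K2 + [H⁺]²/(K1K2)) = 1 / (1 + 10^+1.27 + 10^-0.45)
   = 1 / (1 + 18.621 + 0.35481) = 1/19.976 = 0.05006
[CO3²⁻] = α₂ × DIC = 0.05006 × 2.38 = 0.1191 mmol/kg
Ksp = 10^(−5.91) = 1.230×10^-6
Ω = [Ca²⁺][CO3²⁻]/Ksp = (10.2×10^-3)(1.191×10^-4) / 1.230×10^-6 = 0.988

Ω = 0.988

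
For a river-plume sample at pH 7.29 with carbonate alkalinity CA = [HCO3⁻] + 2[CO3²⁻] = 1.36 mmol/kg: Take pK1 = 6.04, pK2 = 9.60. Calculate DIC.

CA = [HCO3⁻] + 2[CO3²⁻] = (α₁ + 2α₂)·DIC
At pH 7.29: [H⁺]/K1 = 10^-1.25 = 0.056234, K2/[H⁺] = 10^-2.31 = 0.0048978
α₁ = 1/(1 + 0.056234 + 0.0048978) = 1/1.0611 = 0.9424; α₂ = α₁·K2/[H⁺] = 0.004616
α₁ + 2α₂ = 0.9516
DIC = CA / (α₁ + 2α₂) = 1.36 / 0.9516 = 1.43 mmol/kg

DIC = 1.43 mmol/kg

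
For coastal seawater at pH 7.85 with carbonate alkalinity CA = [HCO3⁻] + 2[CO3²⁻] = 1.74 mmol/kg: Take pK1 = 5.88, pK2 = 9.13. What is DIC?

CA = [HCO3⁻] + 2[CO3²⁻] = (α₁ + 2α₂)·DIC
At pH 7.85: [H⁺]/K1 = 10^-1.97 = 0.010715, K2/[H⁺] = 10^-1.28 = 0.052481
α₁ = 1/(1 + 0.010715 + 0.052481) = 1/1.0632 = 0.9406; α₂ = α₁·K2/[H⁺] = 0.04936
α₁ + 2α₂ = 1.0393
DIC = CA / (α₁ + 2α₂) = 1.74 / 1.0393 = 1.67 mmol/kg

DIC = 1.67 mmol/kg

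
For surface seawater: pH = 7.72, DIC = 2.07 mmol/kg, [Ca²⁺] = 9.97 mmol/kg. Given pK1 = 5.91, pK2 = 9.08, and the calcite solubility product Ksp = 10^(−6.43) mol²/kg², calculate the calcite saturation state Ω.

Ω = 2.29

α₂ = 1 / (1 + [H⁺]/K2 + [H⁺]²/(K1K2)) = 1 / (1 + 10^+1.36 + 10^-0.45)
   = 1 / (1 + 22.909 + 0.35481) = 1/24.263 = 0.04121
[CO3²⁻] = α₂ × DIC = 0.04121 × 2.07 = 0.08531 mmol/kg
Ksp = 10^(−6.43) = 3.715×10^-7
Ω = [Ca²⁺][CO3²⁻]/Ksp = (9.97×10^-3)(8.531×10^-5) / 3.715×10^-7 = 2.29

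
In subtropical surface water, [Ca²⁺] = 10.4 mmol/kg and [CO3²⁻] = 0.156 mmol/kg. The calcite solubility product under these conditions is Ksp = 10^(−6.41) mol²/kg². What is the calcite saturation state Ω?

Ksp = 10^(−6.41) = 3.890×10^-7
Ω = [Ca²⁺][CO3²⁻]/Ksp = (10.4×10^-3)(0.156×10^-3) / 3.890×10^-7 = 4.17

Ω = 4.17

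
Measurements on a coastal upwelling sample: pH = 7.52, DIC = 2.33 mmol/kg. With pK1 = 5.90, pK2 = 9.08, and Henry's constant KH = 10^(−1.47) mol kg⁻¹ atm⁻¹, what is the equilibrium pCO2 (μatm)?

α₀ = 1 / (1 + K1/[H⁺] + K1K2/[H⁺]²) = 1 / (1 + 10^+1.62 + 10^+0.06)
   = 1 / (1 + 41.687 + 1.1482) = 1/43.835 = 0.02281
[CO2*] = α₀ × DIC = 0.02281 × 2.33 = 0.05315 mmol/kg
pCO2 = [CO2*]/KH = 5.315×10^-5 / 3.388×10^-2 = 1570 μatm

pCO2 = 1570 μatm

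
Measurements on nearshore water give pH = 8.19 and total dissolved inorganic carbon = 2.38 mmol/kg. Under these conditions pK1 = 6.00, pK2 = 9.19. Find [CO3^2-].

α₂ = 1 / (1 + [H⁺]/K2 + [H⁺]²/(K1K2)) = 1 / (1 + 10^+1.00 + 10^-1.19)
   = 1 / (1 + 10.000 + 0.064565) = 1/11.065 = 0.09038
[CO3²⁻] = α₂ × DIC = 0.09038 × 2.38 = 0.215 mmol/kg

[CO3²⁻] = 0.215 mmol/kg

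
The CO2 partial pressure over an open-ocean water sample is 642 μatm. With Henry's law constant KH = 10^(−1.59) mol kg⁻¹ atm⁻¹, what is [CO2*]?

[CO2*] = 16.5 μmol/kg

KH = 10^(−1.59) = 2.570×10^-2 mol kg⁻¹ atm⁻¹
[CO2*] = KH · pCO2 = 2.570×10^-2 × 642×10^-6 atm = 1.65×10^-5 mol/kg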